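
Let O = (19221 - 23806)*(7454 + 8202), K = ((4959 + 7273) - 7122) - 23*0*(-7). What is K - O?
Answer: 71787870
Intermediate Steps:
K = 5110 (K = (12232 - 7122) - 23*0*(-7) = 5110 + 0*(-7) = 5110 + 0 = 5110)
O = -71782760 (O = -4585*15656 = -71782760)
K - O = 5110 - 1*(-71782760) = 5110 + 71782760 = 71787870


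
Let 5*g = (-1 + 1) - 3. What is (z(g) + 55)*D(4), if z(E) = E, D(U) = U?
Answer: 1088/5 ≈ 217.60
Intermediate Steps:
g = -⅗ (g = ((-1 + 1) - 3)/5 = (0 - 3)/5 = (⅕)*(-3) = -⅗ ≈ -0.60000)
(z(g) + 55)*D(4) = (-⅗ + 55)*4 = (272/5)*4 = 1088/5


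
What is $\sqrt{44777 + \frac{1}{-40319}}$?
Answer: $\frac{\sqrt{72790465551978}}{40319} \approx 211.61$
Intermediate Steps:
$\sqrt{44777 + \frac{1}{-40319}} = \sqrt{44777 - \frac{1}{40319}} = \sqrt{\frac{1805363862}{40319}} = \frac{\sqrt{72790465551978}}{40319}$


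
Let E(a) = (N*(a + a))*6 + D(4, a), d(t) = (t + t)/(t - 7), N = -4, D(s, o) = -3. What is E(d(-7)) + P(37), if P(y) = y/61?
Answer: -3074/61 ≈ -50.393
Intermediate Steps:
P(y) = y/61 (P(y) = y*(1/61) = y/61)
d(t) = 2*t/(-7 + t) (d(t) = (2*t)/(-7 + t) = 2*t/(-7 + t))
E(a) = -3 - 48*a (E(a) = -4*(a + a)*6 - 3 = -8*a*6 - 3 = -48*a - 3 = -3 - 48*a)
E(d(-7)) + P(37) = (-3 - 96*(-7)/(-7 - 7)) + (1/61)*37 = (-3 - 96*(-7)/(-14)) + 37/61 = (-3 - 96*(-7)*(-1)/14) + 37/61 = (-3 - 48*1) + 37/61 = (-3 - 48) + 37/61 = -51 + 37/61 = -3074/61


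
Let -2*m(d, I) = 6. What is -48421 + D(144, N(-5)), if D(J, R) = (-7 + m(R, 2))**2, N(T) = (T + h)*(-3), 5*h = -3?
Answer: -48321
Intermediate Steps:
h = -3/5 (h = (1/5)*(-3) = -3/5 ≈ -0.60000)
m(d, I) = -3 (m(d, I) = -1/2*6 = -3)
N(T) = 9/5 - 3*T (N(T) = (T - 3/5)*(-3) = (-3/5 + T)*(-3) = 9/5 - 3*T)
D(J, R) = 100 (D(J, R) = (-7 - 3)**2 = (-10)**2 = 100)
-48421 + D(144, N(-5)) = -48421 + 100 = -48321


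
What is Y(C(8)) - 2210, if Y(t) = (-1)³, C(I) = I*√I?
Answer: -2211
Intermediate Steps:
C(I) = I^(3/2)
Y(t) = -1
Y(C(8)) - 2210 = -1 - 2210 = -2211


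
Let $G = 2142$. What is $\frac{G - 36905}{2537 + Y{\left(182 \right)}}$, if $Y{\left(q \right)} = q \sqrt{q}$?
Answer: $- \frac{88193731}{407801} + \frac{6326866 \sqrt{182}}{407801} \approx -6.9633$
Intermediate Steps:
$Y{\left(q \right)} = q^{\frac{3}{2}}$
$\frac{G - 36905}{2537 + Y{\left(182 \right)}} = \frac{2142 - 36905}{2537 + 182^{\frac{3}{2}}} = - \frac{34763}{2537 + 182 \sqrt{182}}$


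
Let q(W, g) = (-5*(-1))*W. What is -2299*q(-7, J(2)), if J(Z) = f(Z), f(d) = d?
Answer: 80465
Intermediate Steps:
J(Z) = Z
q(W, g) = 5*W
-2299*q(-7, J(2)) = -11495*(-7) = -2299*(-35) = 80465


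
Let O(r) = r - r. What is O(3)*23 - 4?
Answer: -4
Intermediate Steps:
O(r) = 0
O(3)*23 - 4 = 0*23 - 4 = 0 - 4 = -4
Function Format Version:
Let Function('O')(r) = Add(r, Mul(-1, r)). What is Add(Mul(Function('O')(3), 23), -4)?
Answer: -4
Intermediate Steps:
Function('O')(r) = 0
Add(Mul(Function('O')(3), 23), -4) = Add(Mul(0, 23), -4) = Add(0, -4) = -4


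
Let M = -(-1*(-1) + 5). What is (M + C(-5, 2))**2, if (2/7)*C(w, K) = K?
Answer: 1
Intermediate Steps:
M = -6 (M = -(1 + 5) = -1*6 = -6)
C(w, K) = 7*K/2
(M + C(-5, 2))**2 = (-6 + (7/2)*2)**2 = (-6 + 7)**2 = 1**2 = 1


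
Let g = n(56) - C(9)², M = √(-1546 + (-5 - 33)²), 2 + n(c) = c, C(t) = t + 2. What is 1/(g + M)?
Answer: -67/4591 - I*√102/4591 ≈ -0.014594 - 0.0021998*I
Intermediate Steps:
C(t) = 2 + t
n(c) = -2 + c
M = I*√102 (M = √(-1546 + (-38)²) = √(-1546 + 1444) = √(-102) = I*√102 ≈ 10.1*I)
g = -67 (g = (-2 + 56) - (2 + 9)² = 54 - 1*11² = 54 - 1*121 = 54 - 121 = -67)
1/(g + M) = 1/(-67 + I*√102)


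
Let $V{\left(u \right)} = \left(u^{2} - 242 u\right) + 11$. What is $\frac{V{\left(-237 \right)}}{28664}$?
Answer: $\frac{56767}{14332} \approx 3.9609$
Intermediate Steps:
$V{\left(u \right)} = 11 + u^{2} - 242 u$
$\frac{V{\left(-237 \right)}}{28664} = \frac{11 + \left(-237\right)^{2} - -57354}{28664} = \left(11 + 56169 + 57354\right) \frac{1}{28664} = 113534 \cdot \frac{1}{28664} = \frac{56767}{14332}$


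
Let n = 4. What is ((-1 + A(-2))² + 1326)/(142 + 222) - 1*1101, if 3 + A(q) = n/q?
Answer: -199701/182 ≈ -1097.3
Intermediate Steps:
A(q) = -3 + 4/q
((-1 + A(-2))² + 1326)/(142 + 222) - 1*1101 = ((-1 + (-3 + 4/(-2)))² + 1326)/(142 + 222) - 1*1101 = ((-1 + (-3 + 4*(-½)))² + 1326)/364 - 1101 = ((-1 + (-3 - 2))² + 1326)*(1/364) - 1101 = ((-1 - 5)² + 1326)*(1/364) - 1101 = ((-6)² + 1326)*(1/364) - 1101 = (36 + 1326)*(1/364) - 1101 = 1362*(1/364) - 1101 = 681/182 - 1101 = -199701/182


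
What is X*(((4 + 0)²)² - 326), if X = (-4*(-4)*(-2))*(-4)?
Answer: -8960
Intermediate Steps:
X = 128 (X = (16*(-2))*(-4) = -32*(-4) = 128)
X*(((4 + 0)²)² - 326) = 128*(((4 + 0)²)² - 326) = 128*((4²)² - 326) = 128*(16² - 326) = 128*(256 - 326) = 128*(-70) = -8960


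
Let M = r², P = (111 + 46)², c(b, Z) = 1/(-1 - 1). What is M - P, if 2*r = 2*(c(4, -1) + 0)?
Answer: -98595/4 ≈ -24649.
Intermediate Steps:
c(b, Z) = -½ (c(b, Z) = 1/(-2) = -½)
r = -½ (r = (2*(-½ + 0))/2 = (2*(-½))/2 = (½)*(-1) = -½ ≈ -0.50000)
P = 24649 (P = 157² = 24649)
M = ¼ (M = (-½)² = ¼ ≈ 0.25000)
M - P = ¼ - 1*24649 = ¼ - 24649 = -98595/4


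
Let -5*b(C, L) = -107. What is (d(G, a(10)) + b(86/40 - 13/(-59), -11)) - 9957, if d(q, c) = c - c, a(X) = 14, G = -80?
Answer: -49678/5 ≈ -9935.6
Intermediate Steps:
b(C, L) = 107/5 (b(C, L) = -⅕*(-107) = 107/5)
d(q, c) = 0
(d(G, a(10)) + b(86/40 - 13/(-59), -11)) - 9957 = (0 + 107/5) - 9957 = 107/5 - 9957 = -49678/5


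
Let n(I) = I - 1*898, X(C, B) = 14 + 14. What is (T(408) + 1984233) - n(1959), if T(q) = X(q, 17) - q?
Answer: 1982792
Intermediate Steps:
X(C, B) = 28
T(q) = 28 - q
n(I) = -898 + I (n(I) = I - 898 = -898 + I)
(T(408) + 1984233) - n(1959) = ((28 - 1*408) + 1984233) - (-898 + 1959) = ((28 - 408) + 1984233) - 1*1061 = (-380 + 1984233) - 1061 = 1983853 - 1061 = 1982792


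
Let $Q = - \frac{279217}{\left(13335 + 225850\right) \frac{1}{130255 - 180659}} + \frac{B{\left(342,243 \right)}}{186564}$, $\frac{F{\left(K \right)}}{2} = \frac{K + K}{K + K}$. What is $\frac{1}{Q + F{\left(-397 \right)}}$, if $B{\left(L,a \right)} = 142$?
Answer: $\frac{22311655170}{1312863201750851} \approx 1.6995 \cdot 10^{-5}$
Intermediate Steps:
$F{\left(K \right)} = 2$ ($F{\left(K \right)} = 2 \frac{K + K}{K + K} = 2 \frac{2 K}{2 K} = 2 \cdot 2 K \frac{1}{2 K} = 2 \cdot 1 = 2$)
$Q = \frac{1312818578440511}{22311655170}$ ($Q = - \frac{279217}{\left(13335 + 225850\right) \frac{1}{130255 - 180659}} + \frac{142}{186564} = - \frac{279217}{239185 \frac{1}{-50404}} + 142 \cdot \frac{1}{186564} = - \frac{279217}{239185 \left(- \frac{1}{50404}\right)} + \frac{71}{93282} = - \frac{279217}{- \frac{239185}{50404}} + \frac{71}{93282} = \left(-279217\right) \left(- \frac{50404}{239185}\right) + \frac{71}{93282} = \frac{14073653668}{239185} + \frac{71}{93282} = \frac{1312818578440511}{22311655170} \approx 58840.0$)
$\frac{1}{Q + F{\left(-397 \right)}} = \frac{1}{\frac{1312818578440511}{22311655170} + 2} = \frac{1}{\frac{1312863201750851}{22311655170}} = \frac{22311655170}{1312863201750851}$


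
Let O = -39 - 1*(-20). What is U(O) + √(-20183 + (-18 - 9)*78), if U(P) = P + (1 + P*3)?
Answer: -75 + I*√22289 ≈ -75.0 + 149.29*I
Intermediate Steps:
O = -19 (O = -39 + 20 = -19)
U(P) = 1 + 4*P (U(P) = P + (1 + 3*P) = 1 + 4*P)
U(O) + √(-20183 + (-18 - 9)*78) = (1 + 4*(-19)) + √(-20183 + (-18 - 9)*78) = (1 - 76) + √(-20183 - 27*78) = -75 + √(-20183 - 2106) = -75 + √(-22289) = -75 + I*√22289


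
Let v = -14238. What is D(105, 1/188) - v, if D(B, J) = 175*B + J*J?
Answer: 1152673873/35344 ≈ 32613.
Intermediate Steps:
D(B, J) = J² + 175*B (D(B, J) = 175*B + J² = J² + 175*B)
D(105, 1/188) - v = ((1/188)² + 175*105) - 1*(-14238) = ((1/188)² + 18375) + 14238 = (1/35344 + 18375) + 14238 = 649446001/35344 + 14238 = 1152673873/35344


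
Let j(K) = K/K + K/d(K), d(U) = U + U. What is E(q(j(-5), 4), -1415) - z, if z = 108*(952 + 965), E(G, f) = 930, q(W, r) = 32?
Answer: -206106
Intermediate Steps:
d(U) = 2*U
j(K) = 3/2 (j(K) = K/K + K/((2*K)) = 1 + K*(1/(2*K)) = 1 + ½ = 3/2)
z = 207036 (z = 108*1917 = 207036)
E(q(j(-5), 4), -1415) - z = 930 - 1*207036 = 930 - 207036 = -206106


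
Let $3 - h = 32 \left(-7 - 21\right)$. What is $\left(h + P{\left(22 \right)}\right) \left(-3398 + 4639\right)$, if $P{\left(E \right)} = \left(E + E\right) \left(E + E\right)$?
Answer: $3518235$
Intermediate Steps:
$P{\left(E \right)} = 4 E^{2}$ ($P{\left(E \right)} = 2 E 2 E = 4 E^{2}$)
$h = 899$ ($h = 3 - 32 \left(-7 - 21\right) = 3 - 32 \left(-28\right) = 3 - -896 = 3 + 896 = 899$)
$\left(h + P{\left(22 \right)}\right) \left(-3398 + 4639\right) = \left(899 + 4 \cdot 22^{2}\right) \left(-3398 + 4639\right) = \left(899 + 4 \cdot 484\right) 1241 = \left(899 + 1936\right) 1241 = 2835 \cdot 1241 = 3518235$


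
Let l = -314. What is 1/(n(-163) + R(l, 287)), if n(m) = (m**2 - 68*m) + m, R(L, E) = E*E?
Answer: 1/119859 ≈ 8.3431e-6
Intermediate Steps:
R(L, E) = E**2
n(m) = m**2 - 67*m
1/(n(-163) + R(l, 287)) = 1/(-163*(-67 - 163) + 287**2) = 1/(-163*(-230) + 82369) = 1/(37490 + 82369) = 1/119859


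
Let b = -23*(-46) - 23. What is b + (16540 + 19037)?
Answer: 36612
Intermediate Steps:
b = 1035 (b = 1058 - 23 = 1035)
b + (16540 + 19037) = 1035 + (16540 + 19037) = 1035 + 35577 = 36612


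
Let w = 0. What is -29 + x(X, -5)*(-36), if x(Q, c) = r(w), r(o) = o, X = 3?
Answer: -29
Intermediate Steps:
x(Q, c) = 0
-29 + x(X, -5)*(-36) = -29 + 0*(-36) = -29 + 0 = -29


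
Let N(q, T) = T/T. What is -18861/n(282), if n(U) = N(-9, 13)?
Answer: -18861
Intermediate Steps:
N(q, T) = 1
n(U) = 1
-18861/n(282) = -18861/1 = -18861*1 = -18861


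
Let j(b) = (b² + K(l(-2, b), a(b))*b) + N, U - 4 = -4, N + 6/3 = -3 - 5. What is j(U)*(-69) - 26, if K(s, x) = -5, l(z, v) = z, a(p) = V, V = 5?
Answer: 664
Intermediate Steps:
a(p) = 5
N = -10 (N = -2 + (-3 - 5) = -2 - 8 = -10)
U = 0 (U = 4 - 4 = 0)
j(b) = -10 + b² - 5*b (j(b) = (b² - 5*b) - 10 = -10 + b² - 5*b)
j(U)*(-69) - 26 = (-10 + 0² - 5*0)*(-69) - 26 = (-10 + 0 + 0)*(-69) - 26 = -10*(-69) - 26 = 690 - 26 = 664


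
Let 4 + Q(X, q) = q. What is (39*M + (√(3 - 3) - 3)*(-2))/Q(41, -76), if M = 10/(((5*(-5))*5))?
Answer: -9/250 ≈ -0.036000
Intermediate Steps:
Q(X, q) = -4 + q
M = -2/25 (M = 10/((-25*5)) = 10/(-125) = 10*(-1/125) = -2/25 ≈ -0.080000)
(39*M + (√(3 - 3) - 3)*(-2))/Q(41, -76) = (39*(-2/25) + (√(3 - 3) - 3)*(-2))/(-4 - 76) = (-78/25 + (√0 - 3)*(-2))/(-80) = (-78/25 + (0 - 3)*(-2))*(-1/80) = (-78/25 - 3*(-2))*(-1/80) = (-78/25 + 6)*(-1/80) = (72/25)*(-1/80) = -9/250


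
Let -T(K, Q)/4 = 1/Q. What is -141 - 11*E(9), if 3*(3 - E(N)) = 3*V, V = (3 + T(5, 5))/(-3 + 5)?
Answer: -1619/10 ≈ -161.90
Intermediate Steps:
T(K, Q) = -4/Q
V = 11/10 (V = (3 - 4/5)/(-3 + 5) = (3 - 4*⅕)/2 = (3 - ⅘)*(½) = (11/5)*(½) = 11/10 ≈ 1.1000)
E(N) = 19/10 (E(N) = 3 - 11/10 = 19/10)
-141 - 11*E(9) = -141 - 11*19/10 = -141 - 209/10 = -1619/10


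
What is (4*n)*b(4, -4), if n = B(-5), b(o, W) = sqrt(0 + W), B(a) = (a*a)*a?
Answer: -1000*I ≈ -1000.0*I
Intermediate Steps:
B(a) = a**3 (B(a) = a**2*a = a**3)
b(o, W) = sqrt(W)
n = -125 (n = (-5)**3 = -125)
(4*n)*b(4, -4) = (4*(-125))*sqrt(-4) = -1000*I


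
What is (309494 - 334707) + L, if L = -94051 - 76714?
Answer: -195978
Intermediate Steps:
L = -170765
(309494 - 334707) + L = (309494 - 334707) - 170765 = -25213 - 170765 = -195978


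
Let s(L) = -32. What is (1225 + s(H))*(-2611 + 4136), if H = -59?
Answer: 1819325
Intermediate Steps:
(1225 + s(H))*(-2611 + 4136) = (1225 - 32)*(-2611 + 4136) = 1193*1525 = 1819325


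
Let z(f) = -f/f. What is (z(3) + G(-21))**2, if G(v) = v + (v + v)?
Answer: 4096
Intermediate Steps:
G(v) = 3*v (G(v) = v + 2*v = 3*v)
z(f) = -1 (z(f) = -1*1 = -1)
(z(3) + G(-21))**2 = (-1 + 3*(-21))**2 = (-1 - 63)**2 = (-64)**2 = 4096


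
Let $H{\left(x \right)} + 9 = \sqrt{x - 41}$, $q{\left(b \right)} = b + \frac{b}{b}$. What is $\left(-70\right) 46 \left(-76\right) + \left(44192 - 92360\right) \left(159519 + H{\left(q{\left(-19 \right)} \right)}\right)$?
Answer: $-7683032960 - 48168 i \sqrt{59} \approx -7.683 \cdot 10^{9} - 3.6999 \cdot 10^{5} i$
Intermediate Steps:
$q{\left(b \right)} = 1 + b$ ($q{\left(b \right)} = b + 1 = 1 + b$)
$H{\left(x \right)} = -9 + \sqrt{-41 + x}$ ($H{\left(x \right)} = -9 + \sqrt{x - 41} = -9 + \sqrt{-41 + x}$)
$\left(-70\right) 46 \left(-76\right) + \left(44192 - 92360\right) \left(159519 + H{\left(q{\left(-19 \right)} \right)}\right) = \left(-70\right) 46 \left(-76\right) + \left(44192 - 92360\right) \left(159519 - \left(9 - \sqrt{-41 + \left(1 - 19\right)}\right)\right) = \left(-3220\right) \left(-76\right) - 48168 \left(159519 - \left(9 - \sqrt{-41 - 18}\right)\right) = 244720 - 48168 \left(159519 - \left(9 - \sqrt{-59}\right)\right) = 244720 - 48168 \left(159519 - \left(9 - i \sqrt{59}\right)\right) = 244720 - 48168 \left(159510 + i \sqrt{59}\right) = 244720 - \left(7683277680 + 48168 i \sqrt{59}\right) = -7683032960 - 48168 i \sqrt{59}$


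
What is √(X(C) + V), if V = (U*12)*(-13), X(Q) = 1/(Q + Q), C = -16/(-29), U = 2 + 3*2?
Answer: I*√79814/8 ≈ 35.314*I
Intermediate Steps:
U = 8 (U = 2 + 6 = 8)
C = 16/29 (C = -16*(-1/29) = 16/29 ≈ 0.55172)
X(Q) = 1/(2*Q)
V = -1248 (V = (8*12)*(-13) = 96*(-13) = -1248)
√(X(C) + V) = √(1/(2*(16/29)) - 1248) = √((½)*(29/16) - 1248) = √(29/32 - 1248) = √(-39907/32) = I*√79814/8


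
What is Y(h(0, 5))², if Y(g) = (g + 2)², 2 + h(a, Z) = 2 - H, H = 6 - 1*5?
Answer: 1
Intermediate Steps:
H = 1 (H = 6 - 5 = 1)
h(a, Z) = -1 (h(a, Z) = -2 + (2 - 1*1) = -2 + (2 - 1) = -2 + 1 = -1)
Y(g) = (2 + g)²
Y(h(0, 5))² = ((2 - 1)²)² = (1²)² = 1² = 1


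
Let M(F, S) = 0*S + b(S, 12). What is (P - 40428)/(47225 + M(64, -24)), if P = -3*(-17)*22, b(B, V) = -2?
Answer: -13102/15741 ≈ -0.83235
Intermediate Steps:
P = 1122 (P = 51*22 = 1122)
M(F, S) = -2 (M(F, S) = 0*S - 2 = 0 - 2 = -2)
(P - 40428)/(47225 + M(64, -24)) = (1122 - 40428)/(47225 - 2) = -39306/47223 = -39306*1/47223 = -13102/15741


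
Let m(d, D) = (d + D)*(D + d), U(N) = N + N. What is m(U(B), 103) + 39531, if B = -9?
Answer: 46756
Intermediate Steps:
U(N) = 2*N
m(d, D) = (D + d)**2 (m(d, D) = (D + d)*(D + d) = (D + d)**2)
m(U(B), 103) + 39531 = (103 + 2*(-9))**2 + 39531 = (103 - 18)**2 + 39531 = 85**2 + 39531 = 7225 + 39531 = 46756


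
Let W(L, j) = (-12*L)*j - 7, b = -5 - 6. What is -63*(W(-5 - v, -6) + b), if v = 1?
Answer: 28350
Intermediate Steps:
b = -11
W(L, j) = -7 - 12*L*j (W(L, j) = -12*L*j - 7 = -7 - 12*L*j)
-63*(W(-5 - v, -6) + b) = -63*((-7 - 12*(-5 - 1*1)*(-6)) - 11) = -63*((-7 - 12*(-5 - 1)*(-6)) - 11) = -63*((-7 - 12*(-6)*(-6)) - 11) = -63*((-7 - 432) - 11) = -63*(-439 - 11) = -63*(-450) = 28350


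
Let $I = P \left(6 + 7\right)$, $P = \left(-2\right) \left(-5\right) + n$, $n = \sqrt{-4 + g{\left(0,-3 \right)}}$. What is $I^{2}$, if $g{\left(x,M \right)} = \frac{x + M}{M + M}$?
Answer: $\frac{32617}{2} + 1690 i \sqrt{14} \approx 16309.0 + 6323.4 i$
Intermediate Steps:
$g{\left(x,M \right)} = \frac{M + x}{2 M}$
$n = \frac{i \sqrt{14}}{2}$ ($n = \sqrt{-4 + \frac{-3 + 0}{2 \left(-3\right)}} = \sqrt{-4 + \frac{1}{2} \left(- \frac{1}{3}\right) \left(-3\right)} = \sqrt{-4 + \frac{1}{2}} = \sqrt{- \frac{7}{2}} = \frac{i \sqrt{14}}{2} \approx 1.8708 i$)
$P = 10 + \frac{i \sqrt{14}}{2}$ ($P = \left(-2\right) \left(-5\right) + \frac{i \sqrt{14}}{2} = 10 + \frac{i \sqrt{14}}{2} \approx 10.0 + 1.8708 i$)
$I = 130 + \frac{13 i \sqrt{14}}{2}$ ($I = \left(10 + \frac{i \sqrt{14}}{2}\right) \left(6 + 7\right) = \left(10 + \frac{i \sqrt{14}}{2}\right) 13 = 130 + \frac{13 i \sqrt{14}}{2} \approx 130.0 + 24.321 i$)
$I^{2} = \left(130 + \frac{13 i \sqrt{14}}{2}\right)^{2}$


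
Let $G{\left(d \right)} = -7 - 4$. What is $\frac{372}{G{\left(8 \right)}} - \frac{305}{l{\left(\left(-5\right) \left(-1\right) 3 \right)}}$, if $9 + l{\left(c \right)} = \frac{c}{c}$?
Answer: $\frac{379}{88} \approx 4.3068$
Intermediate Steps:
$l{\left(c \right)} = -8$ ($l{\left(c \right)} = -9 + \frac{c}{c} = -9 + 1 = -8$)
$G{\left(d \right)} = -11$
$\frac{372}{G{\left(8 \right)}} - \frac{305}{l{\left(\left(-5\right) \left(-1\right) 3 \right)}} = \frac{372}{-11} - \frac{305}{-8} = 372 \left(- \frac{1}{11}\right) - - \frac{305}{8} = - \frac{372}{11} + \frac{305}{8} = \frac{379}{88}$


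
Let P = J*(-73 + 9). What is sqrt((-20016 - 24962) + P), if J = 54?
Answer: I*sqrt(48434) ≈ 220.08*I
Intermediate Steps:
P = -3456 (P = 54*(-73 + 9) = 54*(-64) = -3456)
sqrt((-20016 - 24962) + P) = sqrt((-20016 - 24962) - 3456) = sqrt(-44978 - 3456) = sqrt(-48434) = I*sqrt(48434)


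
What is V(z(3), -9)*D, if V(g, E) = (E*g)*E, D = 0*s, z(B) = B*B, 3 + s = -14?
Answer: 0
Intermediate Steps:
s = -17 (s = -3 - 14 = -17)
z(B) = B²
D = 0 (D = 0*(-17) = 0)
V(g, E) = g*E²
V(z(3), -9)*D = (3²*(-9)²)*0 = (9*81)*0 = 729*0 = 0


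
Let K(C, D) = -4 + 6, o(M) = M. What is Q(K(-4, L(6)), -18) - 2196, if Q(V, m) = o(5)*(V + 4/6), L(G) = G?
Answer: -6548/3 ≈ -2182.7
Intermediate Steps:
K(C, D) = 2
Q(V, m) = 10/3 + 5*V (Q(V, m) = 5*(V + 4/6) = 5*(V + 4*(⅙)) = 5*(V + ⅔) = 5*(⅔ + V) = 10/3 + 5*V)
Q(K(-4, L(6)), -18) - 2196 = (10/3 + 5*2) - 2196 = (10/3 + 10) - 2196 = 40/3 - 2196 = -6548/3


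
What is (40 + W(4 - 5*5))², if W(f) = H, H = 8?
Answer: 2304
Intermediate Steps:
W(f) = 8
(40 + W(4 - 5*5))² = (40 + 8)² = 48² = 2304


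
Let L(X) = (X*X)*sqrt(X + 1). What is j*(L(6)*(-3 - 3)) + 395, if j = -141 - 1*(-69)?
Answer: 395 + 15552*sqrt(7) ≈ 41542.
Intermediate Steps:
j = -72 (j = -141 + 69 = -72)
L(X) = X**2*sqrt(1 + X)
j*(L(6)*(-3 - 3)) + 395 = -72*6**2*sqrt(1 + 6)*(-3 - 3) + 395 = -72*36*sqrt(7)*(-6) + 395 = -(-15552)*sqrt(7) + 395 = 15552*sqrt(7) + 395 = 395 + 15552*sqrt(7)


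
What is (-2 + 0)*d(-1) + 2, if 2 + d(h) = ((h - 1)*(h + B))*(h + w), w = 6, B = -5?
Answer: -114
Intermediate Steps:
d(h) = -2 + (-1 + h)*(-5 + h)*(6 + h) (d(h) = -2 + ((h - 1)*(h - 5))*(h + 6) = -2 + ((-1 + h)*(-5 + h))*(6 + h) = -2 + (-1 + h)*(-5 + h)*(6 + h))
(-2 + 0)*d(-1) + 2 = (-2 + 0)*(28 + (-1)**3 - 31*(-1)) + 2 = -2*(28 - 1 + 31) + 2 = -2*58 + 2 = -116 + 2 = -114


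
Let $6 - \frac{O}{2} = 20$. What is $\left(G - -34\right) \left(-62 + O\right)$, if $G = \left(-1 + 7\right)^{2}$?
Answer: $-6300$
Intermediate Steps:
$O = -28$ ($O = 12 - 40 = -28$)
$G = 36$ ($G = 6^{2} = 36$)
$\left(G - -34\right) \left(-62 + O\right) = \left(36 - -34\right) \left(-62 - 28\right) = \left(36 + \left(-5 + 39\right)\right) \left(-90\right) = \left(36 + 34\right) \left(-90\right) = 70 \left(-90\right) = -6300$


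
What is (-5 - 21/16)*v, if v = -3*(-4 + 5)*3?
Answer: 909/16 ≈ 56.813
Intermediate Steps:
v = -9 (v = -3*3 = -9)
(-5 - 21/16)*v = (-5 - 21/16)*(-9) = -101/16*(-9) = 909/16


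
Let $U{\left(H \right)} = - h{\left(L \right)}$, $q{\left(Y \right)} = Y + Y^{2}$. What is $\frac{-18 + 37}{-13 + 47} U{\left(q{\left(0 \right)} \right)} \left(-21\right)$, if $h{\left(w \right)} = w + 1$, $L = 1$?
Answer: $\frac{399}{17} \approx 23.471$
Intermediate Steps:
$h{\left(w \right)} = 1 + w$
$U{\left(H \right)} = -2$ ($U{\left(H \right)} = - (1 + 1) = \left(-1\right) 2 = -2$)
$\frac{-18 + 37}{-13 + 47} U{\left(q{\left(0 \right)} \right)} \left(-21\right) = \frac{-18 + 37}{-13 + 47} \left(-2\right) \left(-21\right) = \frac{19}{34} \left(-2\right) \left(-21\right) = \left(- \frac{19}{17}\right) \left(-21\right) = \frac{399}{17}$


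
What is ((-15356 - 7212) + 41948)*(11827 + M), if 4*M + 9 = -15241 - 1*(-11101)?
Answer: 209105355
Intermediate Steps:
M = -4149/4 (M = -9/4 + (-15241 - 1*(-11101))/4 = -9/4 + (-15241 + 11101)/4 = -9/4 + (¼)*(-4140) = -9/4 - 1035 = -4149/4 ≈ -1037.3)
((-15356 - 7212) + 41948)*(11827 + M) = ((-15356 - 7212) + 41948)*(11827 - 4149/4) = (-22568 + 41948)*(43159/4) = 19380*(43159/4) = 209105355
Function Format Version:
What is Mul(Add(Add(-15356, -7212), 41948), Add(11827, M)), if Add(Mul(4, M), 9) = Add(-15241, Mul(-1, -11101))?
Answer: 209105355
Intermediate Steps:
M = Rational(-4149, 4) (M = Add(Rational(-9, 4), Mul(Rational(1, 4), Add(-15241, Mul(-1, -11101)))) = Add(Rational(-9, 4), Mul(Rational(1, 4), Add(-15241, 11101))) = Add(Rational(-9, 4), Mul(Rational(1, 4), -4140)) = Add(Rational(-9, 4), -1035) = Rational(-4149, 4) ≈ -1037.3)
Mul(Add(Add(-15356, -7212), 41948), Add(11827, M)) = Mul(Add(Add(-15356, -7212), 41948), Add(11827, Rational(-4149, 4))) = Mul(Add(-22568, 41948), Rational(43159, 4)) = Mul(19380, Rational(43159, 4)) = 209105355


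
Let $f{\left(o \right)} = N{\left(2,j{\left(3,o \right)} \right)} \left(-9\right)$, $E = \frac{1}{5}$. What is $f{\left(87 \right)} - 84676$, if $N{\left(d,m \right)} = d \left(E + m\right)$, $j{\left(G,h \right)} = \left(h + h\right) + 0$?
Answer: $- \frac{439058}{5} \approx -87812.0$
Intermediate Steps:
$j{\left(G,h \right)} = 2 h$ ($j{\left(G,h \right)} = 2 h + 0 = 2 h$)
$E = \frac{1}{5} \approx 0.2$
$N{\left(d,m \right)} = d \left(\frac{1}{5} + m\right)$
$f{\left(o \right)} = - \frac{18}{5} - 36 o$ ($f{\left(o \right)} = 2 \left(\frac{1}{5} + 2 o\right) \left(-9\right) = \left(\frac{2}{5} + 4 o\right) \left(-9\right) = - \frac{18}{5} - 36 o$)
$f{\left(87 \right)} - 84676 = \left(- \frac{18}{5} - 3132\right) - 84676 = - \frac{15678}{5} - 84676 = - \frac{439058}{5}$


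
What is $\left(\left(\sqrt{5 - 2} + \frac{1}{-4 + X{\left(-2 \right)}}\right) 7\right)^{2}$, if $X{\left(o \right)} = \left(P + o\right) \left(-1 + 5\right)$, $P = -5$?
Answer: $\frac{150577}{1024} - \frac{49 \sqrt{3}}{16} \approx 141.74$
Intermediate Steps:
$X{\left(o \right)} = -20 + 4 o$ ($X{\left(o \right)} = \left(-5 + o\right) \left(-1 + 5\right) = \left(-5 + o\right) 4 = -20 + 4 o$)
$\left(\left(\sqrt{5 - 2} + \frac{1}{-4 + X{\left(-2 \right)}}\right) 7\right)^{2} = \left(\left(\sqrt{5 - 2} + \frac{1}{-4 + \left(-20 + 4 \left(-2\right)\right)}\right) 7\right)^{2} = \left(\left(\sqrt{3} + \frac{1}{-4 - 28}\right) 7\right)^{2} = \left(\left(\sqrt{3} + \frac{1}{-32}\right) 7\right)^{2} = \left(\left(\sqrt{3} - \frac{1}{32}\right) 7\right)^{2} = \left(\left(- \frac{1}{32} + \sqrt{3}\right) 7\right)^{2} = \left(- \frac{7}{32} + 7 \sqrt{3}\right)^{2}$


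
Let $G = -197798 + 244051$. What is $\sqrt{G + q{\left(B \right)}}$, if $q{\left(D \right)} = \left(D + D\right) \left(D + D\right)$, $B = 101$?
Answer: $3 \sqrt{9673} \approx 295.05$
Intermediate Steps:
$G = 46253$
$q{\left(D \right)} = 4 D^{2}$ ($q{\left(D \right)} = 2 D 2 D = 4 D^{2}$)
$\sqrt{G + q{\left(B \right)}} = \sqrt{46253 + 4 \cdot 101^{2}} = \sqrt{46253 + 4 \cdot 10201} = \sqrt{46253 + 40804} = \sqrt{87057} = 3 \sqrt{9673}$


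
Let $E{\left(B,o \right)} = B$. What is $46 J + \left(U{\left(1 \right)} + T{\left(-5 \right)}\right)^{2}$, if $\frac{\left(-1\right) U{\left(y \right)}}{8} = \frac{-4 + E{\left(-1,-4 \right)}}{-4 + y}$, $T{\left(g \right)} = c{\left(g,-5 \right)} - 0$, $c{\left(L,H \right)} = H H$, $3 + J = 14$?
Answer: $\frac{5779}{9} \approx 642.11$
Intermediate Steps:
$J = 11$ ($J = -3 + 14 = 11$)
$c{\left(L,H \right)} = H^{2}$
$T{\left(g \right)} = 25$ ($T{\left(g \right)} = \left(-5\right)^{2} - 0 = 25 + 0 = 25$)
$U{\left(y \right)} = \frac{40}{-4 + y}$ ($U{\left(y \right)} = - 8 \frac{-4 - 1}{-4 + y} = - 8 \left(- \frac{5}{-4 + y}\right) = \frac{40}{-4 + y}$)
$46 J + \left(U{\left(1 \right)} + T{\left(-5 \right)}\right)^{2} = 46 \cdot 11 + \left(\frac{40}{-4 + 1} + 25\right)^{2} = 506 + \left(\frac{40}{-3} + 25\right)^{2} = 506 + \left(40 \left(- \frac{1}{3}\right) + 25\right)^{2} = 506 + \left(- \frac{40}{3} + 25\right)^{2} = 506 + \left(\frac{35}{3}\right)^{2} = 506 + \frac{1225}{9} = \frac{5779}{9}$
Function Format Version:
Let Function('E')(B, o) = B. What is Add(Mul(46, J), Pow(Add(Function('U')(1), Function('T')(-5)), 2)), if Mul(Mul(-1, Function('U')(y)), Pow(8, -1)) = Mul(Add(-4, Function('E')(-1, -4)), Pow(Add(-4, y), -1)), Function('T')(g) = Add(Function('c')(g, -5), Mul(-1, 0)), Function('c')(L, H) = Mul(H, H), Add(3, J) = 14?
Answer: Rational(5779, 9) ≈ 642.11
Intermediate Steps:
J = 11 (J = Add(-3, 14) = 11)
Function('c')(L, H) = Pow(H, 2)
Function('T')(g) = 25 (Function('T')(g) = Add(Pow(-5, 2), Mul(-1, 0)) = Add(25, 0) = 25)
Function('U')(y) = Mul(40, Pow(Add(-4, y), -1)) (Function('U')(y) = Mul(-8, Mul(Add(-4, -1), Pow(Add(-4, y), -1))) = Mul(-8, Mul(-5, Pow(Add(-4, y), -1))) = Mul(40, Pow(Add(-4, y), -1)))
Add(Mul(46, J), Pow(Add(Function('U')(1), Function('T')(-5)), 2)) = Add(Mul(46, 11), Pow(Add(Mul(40, Pow(Add(-4, 1), -1)), 25), 2)) = Add(506, Pow(Add(Mul(40, Pow(-3, -1)), 25), 2)) = Add(506, Pow(Add(Mul(40, Rational(-1, 3)), 25), 2)) = Add(506, Pow(Add(Rational(-40, 3), 25), 2)) = Add(506, Pow(Rational(35, 3), 2)) = Add(506, Rational(1225, 9)) = Rational(5779, 9)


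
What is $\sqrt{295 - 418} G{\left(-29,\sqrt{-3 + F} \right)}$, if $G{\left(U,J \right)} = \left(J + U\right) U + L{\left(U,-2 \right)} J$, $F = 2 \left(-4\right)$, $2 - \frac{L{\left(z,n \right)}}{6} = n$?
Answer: $5 \sqrt{1353} + 841 i \sqrt{123} \approx 183.92 + 9327.1 i$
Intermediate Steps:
$L{\left(z,n \right)} = 12 - 6 n$
$F = -8$
$G{\left(U,J \right)} = 24 J + U \left(J + U\right)$ ($G{\left(U,J \right)} = \left(J + U\right) U + \left(12 - -12\right) J = U \left(J + U\right) + \left(12 + 12\right) J = U \left(J + U\right) + 24 J = 24 J + U \left(J + U\right)$)
$\sqrt{295 - 418} G{\left(-29,\sqrt{-3 + F} \right)} = \sqrt{295 - 418} \left(\left(-29\right)^{2} + 24 \sqrt{-3 - 8} + \sqrt{-3 - 8} \left(-29\right)\right) = \sqrt{-123} \left(841 + 24 \sqrt{-11} + \sqrt{-11} \left(-29\right)\right) = i \sqrt{123} \left(841 + 24 i \sqrt{11} + i \sqrt{11} \left(-29\right)\right) = i \sqrt{123} \left(841 + 24 i \sqrt{11} - 29 i \sqrt{11}\right) = i \sqrt{123} \left(841 - 5 i \sqrt{11}\right)$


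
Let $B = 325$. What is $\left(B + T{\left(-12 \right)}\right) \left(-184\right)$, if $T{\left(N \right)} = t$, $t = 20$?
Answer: $-63480$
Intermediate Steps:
$T{\left(N \right)} = 20$
$\left(B + T{\left(-12 \right)}\right) \left(-184\right) = \left(325 + 20\right) \left(-184\right) = 345 \left(-184\right) = -63480$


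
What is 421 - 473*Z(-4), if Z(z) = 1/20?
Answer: 7947/20 ≈ 397.35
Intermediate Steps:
Z(z) = 1/20
421 - 473*Z(-4) = 421 - 473*1/20 = 421 - 473/20 = 7947/20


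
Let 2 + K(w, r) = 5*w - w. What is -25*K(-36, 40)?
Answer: 3650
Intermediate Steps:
K(w, r) = -2 + 4*w (K(w, r) = -2 + (5*w - w) = -2 + 4*w)
-25*K(-36, 40) = -25*(-2 + 4*(-36)) = -25*(-2 - 144) = -25*(-146) = 3650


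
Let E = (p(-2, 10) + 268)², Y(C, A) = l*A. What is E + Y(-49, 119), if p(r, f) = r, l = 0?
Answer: 70756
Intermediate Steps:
Y(C, A) = 0 (Y(C, A) = 0*A = 0)
E = 70756 (E = (-2 + 268)² = 266² = 70756)
E + Y(-49, 119) = 70756 + 0 = 70756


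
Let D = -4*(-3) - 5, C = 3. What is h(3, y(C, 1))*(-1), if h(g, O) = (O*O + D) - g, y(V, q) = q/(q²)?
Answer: -5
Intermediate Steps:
y(V, q) = 1/q (y(V, q) = q/q² = 1/q)
D = 7 (D = 12 - 5 = 7)
h(g, O) = 7 + O² - g (h(g, O) = (O*O + 7) - g = (O² + 7) - g = (7 + O²) - g = 7 + O² - g)
h(3, y(C, 1))*(-1) = (7 + (1/1)² - 1*3)*(-1) = (7 + 1² - 3)*(-1) = (7 + 1 - 3)*(-1) = 5*(-1) = -5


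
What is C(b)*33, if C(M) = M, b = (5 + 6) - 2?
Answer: 297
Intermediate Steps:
b = 9 (b = 11 - 2 = 9)
C(b)*33 = 9*33 = 297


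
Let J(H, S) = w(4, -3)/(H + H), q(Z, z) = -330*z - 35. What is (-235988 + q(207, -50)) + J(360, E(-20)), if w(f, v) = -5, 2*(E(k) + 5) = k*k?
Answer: -31611313/144 ≈ -2.1952e+5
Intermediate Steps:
E(k) = -5 + k²/2 (E(k) = -5 + (k*k)/2 = -5 + k²/2)
q(Z, z) = -35 - 330*z
J(H, S) = -5/(2*H) (J(H, S) = -5/(H + H) = -5*1/(2*H) = -5/(2*H))
(-235988 + q(207, -50)) + J(360, E(-20)) = (-235988 + (-35 - 330*(-50))) - 5/2/360 = (-235988 + (-35 + 16500)) - 5/2*1/360 = (-235988 + 16465) - 1/144 = -219523 - 1/144 = -31611313/144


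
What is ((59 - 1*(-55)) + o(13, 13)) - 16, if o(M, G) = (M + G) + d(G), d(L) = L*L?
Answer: 293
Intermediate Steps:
d(L) = L²
o(M, G) = G + M + G² (o(M, G) = (M + G) + G² = (G + M) + G² = G + M + G²)
((59 - 1*(-55)) + o(13, 13)) - 16 = ((59 - 1*(-55)) + (13 + 13 + 13²)) - 16 = ((59 + 55) + (13 + 13 + 169)) - 16 = (114 + 195) - 16 = 309 - 16 = 293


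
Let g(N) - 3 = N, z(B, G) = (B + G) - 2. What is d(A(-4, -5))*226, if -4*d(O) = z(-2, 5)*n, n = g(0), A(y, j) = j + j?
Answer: -339/2 ≈ -169.50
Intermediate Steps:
A(y, j) = 2*j
z(B, G) = -2 + B + G
g(N) = 3 + N
n = 3 (n = 3 + 0 = 3)
d(O) = -3/4 (d(O) = -(-2 - 2 + 5)*3/4 = -3/4)
d(A(-4, -5))*226 = -3/4*226 = -339/2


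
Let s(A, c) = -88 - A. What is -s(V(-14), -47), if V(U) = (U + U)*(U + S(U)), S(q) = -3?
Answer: 564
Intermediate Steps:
V(U) = 2*U*(-3 + U) (V(U) = (U + U)*(U - 3) = (2*U)*(-3 + U) = 2*U*(-3 + U))
-s(V(-14), -47) = -(-88 - 2*(-14)*(-3 - 14)) = -(-88 - 2*(-14)*(-17)) = -(-88 - 1*476) = -(-88 - 476) = -1*(-564) = 564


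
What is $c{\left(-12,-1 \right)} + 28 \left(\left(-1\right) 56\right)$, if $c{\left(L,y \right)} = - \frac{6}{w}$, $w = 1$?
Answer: $-1574$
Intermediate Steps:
$c{\left(L,y \right)} = -6$ ($c{\left(L,y \right)} = - \frac{6}{1} = \left(-6\right) 1 = -6$)
$c{\left(-12,-1 \right)} + 28 \left(\left(-1\right) 56\right) = -6 + 28 \left(\left(-1\right) 56\right) = -6 + 28 \left(-56\right) = -6 - 1568 = -1574$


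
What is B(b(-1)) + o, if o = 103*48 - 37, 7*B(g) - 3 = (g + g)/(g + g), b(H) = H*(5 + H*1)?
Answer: 34353/7 ≈ 4907.6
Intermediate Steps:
b(H) = H*(5 + H)
B(g) = 4/7 (B(g) = 3/7 + ((g + g)/(g + g))/7 = 3/7 + ((2*g)/((2*g)))/7 = 3/7 + ((2*g)*(1/(2*g)))/7 = 3/7 + (⅐)*1 = 3/7 + ⅐ = 4/7)
o = 4907 (o = 4944 - 37 = 4907)
B(b(-1)) + o = 4/7 + 4907 = 34353/7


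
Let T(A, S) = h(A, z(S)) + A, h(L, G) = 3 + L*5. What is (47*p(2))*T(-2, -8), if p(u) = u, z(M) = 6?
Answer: -846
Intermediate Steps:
h(L, G) = 3 + 5*L
T(A, S) = 3 + 6*A (T(A, S) = (3 + 5*A) + A = 3 + 6*A)
(47*p(2))*T(-2, -8) = (47*2)*(3 + 6*(-2)) = 94*(3 - 12) = 94*(-9) = -846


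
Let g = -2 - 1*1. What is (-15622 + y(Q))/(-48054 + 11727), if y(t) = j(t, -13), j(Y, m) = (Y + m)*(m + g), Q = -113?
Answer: 13606/36327 ≈ 0.37454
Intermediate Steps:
g = -3 (g = -2 - 1 = -3)
j(Y, m) = (-3 + m)*(Y + m) (j(Y, m) = (Y + m)*(m - 3) = (Y + m)*(-3 + m) = (-3 + m)*(Y + m))
y(t) = 208 - 16*t (y(t) = (-13)² - 3*t - 3*(-13) + t*(-13) = 169 - 3*t + 39 - 13*t = 208 - 16*t)
(-15622 + y(Q))/(-48054 + 11727) = (-15622 + (208 - 16*(-113)))/(-48054 + 11727) = (-15622 + (208 + 1808))/(-36327) = (-15622 + 2016)*(-1/36327) = -13606*(-1/36327) = 13606/36327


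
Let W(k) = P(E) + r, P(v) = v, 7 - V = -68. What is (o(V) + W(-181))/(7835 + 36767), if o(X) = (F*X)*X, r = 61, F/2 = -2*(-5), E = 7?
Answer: 56284/22301 ≈ 2.5238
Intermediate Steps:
F = 20 (F = 2*(-2*(-5)) = 2*10 = 20)
V = 75 (V = 7 - 1*(-68) = 7 + 68 = 75)
o(X) = 20*X² (o(X) = (20*X)*X = 20*X²)
W(k) = 68 (W(k) = 7 + 61 = 68)
(o(V) + W(-181))/(7835 + 36767) = (20*75² + 68)/(7835 + 36767) = (20*5625 + 68)/44602 = (112500 + 68)*(1/44602) = 112568*(1/44602) = 56284/22301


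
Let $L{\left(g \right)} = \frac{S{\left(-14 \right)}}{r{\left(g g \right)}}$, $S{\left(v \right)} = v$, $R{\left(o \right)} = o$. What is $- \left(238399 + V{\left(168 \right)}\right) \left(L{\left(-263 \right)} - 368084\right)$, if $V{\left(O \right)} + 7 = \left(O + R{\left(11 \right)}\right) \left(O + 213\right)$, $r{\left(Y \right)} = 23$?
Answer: $\frac{2595582850086}{23} \approx 1.1285 \cdot 10^{11}$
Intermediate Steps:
$L{\left(g \right)} = - \frac{14}{23}$
$V{\left(O \right)} = -7 + \left(11 + O\right) \left(213 + O\right)$ ($V{\left(O \right)} = -7 + \left(O + 11\right) \left(O + 213\right) = -7 + \left(11 + O\right) \left(213 + O\right)$)
$- \left(238399 + V{\left(168 \right)}\right) \left(L{\left(-263 \right)} - 368084\right) = - \left(238399 + \left(2336 + 168^{2} + 224 \cdot 168\right)\right) \left(- \frac{14}{23} - 368084\right) = - \frac{\left(238399 + \left(2336 + 28224 + 37632\right)\right) \left(-8465946\right)}{23} = - \frac{\left(238399 + 68192\right) \left(-8465946\right)}{23} = - \frac{306591 \left(-8465946\right)}{23} = \left(-1\right) \left(- \frac{2595582850086}{23}\right) = \frac{2595582850086}{23}$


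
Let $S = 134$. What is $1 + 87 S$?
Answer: $11659$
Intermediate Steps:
$1 + 87 S = 1 + 87 \cdot 134 = 1 + 11658 = 11659$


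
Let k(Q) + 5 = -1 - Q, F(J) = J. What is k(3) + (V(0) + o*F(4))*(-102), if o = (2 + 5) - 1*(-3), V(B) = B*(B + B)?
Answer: -4089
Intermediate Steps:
V(B) = 2*B² (V(B) = B*(2*B) = 2*B²)
k(Q) = -6 - Q (k(Q) = -5 + (-1 - Q) = -6 - Q)
o = 10 (o = 7 + 3 = 10)
k(3) + (V(0) + o*F(4))*(-102) = (-6 - 1*3) + (2*0² + 10*4)*(-102) = (-6 - 3) + (2*0 + 40)*(-102) = -9 + (0 + 40)*(-102) = -9 + 40*(-102) = -9 - 4080 = -4089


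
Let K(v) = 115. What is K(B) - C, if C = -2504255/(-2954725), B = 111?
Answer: 67457824/590945 ≈ 114.15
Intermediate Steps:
C = 500851/590945 (C = -2504255*(-1/2954725) = 500851/590945 ≈ 0.84754)
K(B) - C = 115 - 1*500851/590945 = 115 - 500851/590945 = 67457824/590945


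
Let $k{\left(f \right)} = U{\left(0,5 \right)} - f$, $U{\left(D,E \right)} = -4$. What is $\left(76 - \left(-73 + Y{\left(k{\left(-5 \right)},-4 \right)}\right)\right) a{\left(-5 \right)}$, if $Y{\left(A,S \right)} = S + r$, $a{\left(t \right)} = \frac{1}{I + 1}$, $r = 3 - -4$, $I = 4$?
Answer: $\frac{146}{5} \approx 29.2$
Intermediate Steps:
$r = 7$ ($r = 3 + 4 = 7$)
$a{\left(t \right)} = \frac{1}{5}$ ($a{\left(t \right)} = \frac{1}{4 + 1} = \frac{1}{5}$)
$k{\left(f \right)} = -4 - f$
$Y{\left(A,S \right)} = 7 + S$ ($Y{\left(A,S \right)} = S + 7 = 7 + S$)
$\left(76 - \left(-73 + Y{\left(k{\left(-5 \right)},-4 \right)}\right)\right) a{\left(-5 \right)} = \left(76 + \left(73 - \left(7 - 4\right)\right)\right) \frac{1}{5} = \left(76 + \left(73 - 3\right)\right) \frac{1}{5} = \left(76 + 70\right) \frac{1}{5} = 146 \cdot \frac{1}{5} = \frac{146}{5}$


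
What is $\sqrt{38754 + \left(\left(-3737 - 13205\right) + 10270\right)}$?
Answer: $\sqrt{32082} \approx 179.11$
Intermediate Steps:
$\sqrt{38754 + \left(\left(-3737 - 13205\right) + 10270\right)} = \sqrt{38754 + \left(-16942 + 10270\right)} = \sqrt{38754 - 6672} = \sqrt{32082}$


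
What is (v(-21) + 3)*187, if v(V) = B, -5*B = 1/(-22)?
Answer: 5627/10 ≈ 562.70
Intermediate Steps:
B = 1/110 (B = -1/5/(-22) = -1/5*(-1/22) = 1/110 ≈ 0.0090909)
v(V) = 1/110
(v(-21) + 3)*187 = (1/110 + 3)*187 = (331/110)*187 = 5627/10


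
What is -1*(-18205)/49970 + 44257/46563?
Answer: 611840341/465350622 ≈ 1.3148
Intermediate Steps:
-1*(-18205)/49970 + 44257/46563 = 18205*(1/49970) + 44257*(1/46563) = 3641/9994 + 44257/46563 = 611840341/465350622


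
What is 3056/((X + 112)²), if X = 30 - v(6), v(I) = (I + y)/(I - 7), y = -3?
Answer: 3056/21025 ≈ 0.14535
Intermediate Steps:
v(I) = (-3 + I)/(-7 + I) (v(I) = (I - 3)/(I - 7) = (-3 + I)/(-7 + I))
X = 33 (X = 30 - (-3 + 6)/(-7 + 6) = 30 - 3/(-1) = 30 - (-1)*3 = 30 - 1*(-3) = 30 + 3 = 33)
3056/((X + 112)²) = 3056/((33 + 112)²) = 3056/(145²) = 3056/21025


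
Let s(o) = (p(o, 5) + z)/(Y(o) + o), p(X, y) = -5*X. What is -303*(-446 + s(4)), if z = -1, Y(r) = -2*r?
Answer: 534189/4 ≈ 1.3355e+5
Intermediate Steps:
s(o) = -(-1 - 5*o)/o (s(o) = (-5*o - 1)/(-2*o + o) = (-1 - 5*o)/((-o)) = (-1 - 5*o)*(-1/o) = -(-1 - 5*o)/o)
-303*(-446 + s(4)) = -303*(-446 + (5 + 1/4)) = -303*(-446 + (5 + ¼)) = -303*(-446 + 21/4) = -303*(-1763/4) = 534189/4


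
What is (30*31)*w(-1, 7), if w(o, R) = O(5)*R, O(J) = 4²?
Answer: 104160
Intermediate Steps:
O(J) = 16
w(o, R) = 16*R
(30*31)*w(-1, 7) = (30*31)*(16*7) = 930*112 = 104160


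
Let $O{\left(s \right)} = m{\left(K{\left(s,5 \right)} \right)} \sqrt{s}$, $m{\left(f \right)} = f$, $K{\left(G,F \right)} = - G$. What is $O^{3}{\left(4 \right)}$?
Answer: $-512$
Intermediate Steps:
$O{\left(s \right)} = - s^{\frac{3}{2}}$ ($O{\left(s \right)} = - s \sqrt{s} = - s^{\frac{3}{2}}$)
$O^{3}{\left(4 \right)} = \left(- 4^{\frac{3}{2}}\right)^{3} = \left(\left(-1\right) 8\right)^{3} = \left(-8\right)^{3} = -512$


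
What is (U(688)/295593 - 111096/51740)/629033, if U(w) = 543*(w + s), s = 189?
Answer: -683336899/801701605515005 ≈ -8.5236e-7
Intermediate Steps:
U(w) = 102627 + 543*w (U(w) = 543*(w + 189) = 543*(189 + w) = 102627 + 543*w)
(U(688)/295593 - 111096/51740)/629033 = ((102627 + 543*688)/295593 - 111096/51740)/629033 = ((102627 + 373584)*(1/295593) - 111096*1/51740)*(1/629033) = (476211*(1/295593) - 27774/12935)*(1/629033) = (158737/98531 - 27774/12935)*(1/629033) = -683336899/1274498485*1/629033 = -683336899/801701605515005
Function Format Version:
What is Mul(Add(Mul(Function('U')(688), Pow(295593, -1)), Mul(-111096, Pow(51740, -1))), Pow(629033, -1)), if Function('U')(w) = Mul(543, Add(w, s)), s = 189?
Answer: Rational(-683336899, 801701605515005) ≈ -8.5236e-7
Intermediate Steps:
Function('U')(w) = Add(102627, Mul(543, w)) (Function('U')(w) = Mul(543, Add(w, 189)) = Mul(543, Add(189, w)) = Add(102627, Mul(543, w)))
Mul(Add(Mul(Function('U')(688), Pow(295593, -1)), Mul(-111096, Pow(51740, -1))), Pow(629033, -1)) = Mul(Add(Mul(Add(102627, Mul(543, 688)), Pow(295593, -1)), Mul(-111096, Pow(51740, -1))), Pow(629033, -1)) = Mul(Add(Mul(Add(102627, 373584), Rational(1, 295593)), Mul(-111096, Rational(1, 51740))), Rational(1, 629033)) = Mul(Add(Mul(476211, Rational(1, 295593)), Rational(-27774, 12935)), Rational(1, 629033)) = Mul(Add(Rational(158737, 98531), Rational(-27774, 12935)), Rational(1, 629033)) = Mul(Rational(-683336899, 1274498485), Rational(1, 629033)) = Rational(-683336899, 801701605515005)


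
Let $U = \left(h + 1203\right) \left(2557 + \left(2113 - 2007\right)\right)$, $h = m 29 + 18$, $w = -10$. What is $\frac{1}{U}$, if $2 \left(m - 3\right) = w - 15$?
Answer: $\frac{2}{5035733} \approx 3.9716 \cdot 10^{-7}$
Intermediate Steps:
$m = - \frac{19}{2}$ ($m = 3 + \frac{-10 - 15}{2} = 3 + \frac{1}{2} \left(-25\right) = 3 - \frac{25}{2} = - \frac{19}{2} \approx -9.5$)
$h = - \frac{515}{2}$ ($h = \left(- \frac{19}{2}\right) 29 + 18 = - \frac{551}{2} + 18 = - \frac{515}{2} \approx -257.5$)
$U = \frac{5035733}{2}$ ($U = \left(- \frac{515}{2} + 1203\right) \left(2557 + \left(2113 - 2007\right)\right) = \frac{1891 \left(2557 + 106\right)}{2} = \frac{1891}{2} \cdot 2663 = \frac{5035733}{2} \approx 2.5179 \cdot 10^{6}$)
$\frac{1}{U} = \frac{1}{\frac{5035733}{2}} = \frac{2}{5035733}$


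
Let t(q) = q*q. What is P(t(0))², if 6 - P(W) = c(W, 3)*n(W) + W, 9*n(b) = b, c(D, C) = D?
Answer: 36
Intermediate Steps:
t(q) = q²
n(b) = b/9
P(W) = 6 - W - W²/9 (P(W) = 6 - (W*(W/9) + W) = 6 - (W²/9 + W) = 6 - (W + W²/9) = 6 + (-W - W²/9) = 6 - W - W²/9)
P(t(0))² = (6 - 1*0² - (0²)²/9)² = (6 - 1*0 - ⅑*0²)² = (6 + 0 - ⅑*0)² = (6 + 0 + 0)² = 6² = 36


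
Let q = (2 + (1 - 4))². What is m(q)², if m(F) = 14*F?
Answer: 196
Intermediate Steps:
q = 1 (q = (2 - 3)² = (-1)² = 1)
m(q)² = (14*1)² = 14² = 196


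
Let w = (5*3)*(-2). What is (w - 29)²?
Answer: 3481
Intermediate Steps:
w = -30 (w = 15*(-2) = -30)
(w - 29)² = (-30 - 29)² = (-59)² = 3481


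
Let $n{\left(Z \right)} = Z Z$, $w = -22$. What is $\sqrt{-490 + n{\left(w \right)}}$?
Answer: $i \sqrt{6} \approx 2.4495 i$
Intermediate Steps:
$n{\left(Z \right)} = Z^{2}$
$\sqrt{-490 + n{\left(w \right)}} = \sqrt{-490 + \left(-22\right)^{2}} = \sqrt{-490 + 484} = \sqrt{-6} = i \sqrt{6}$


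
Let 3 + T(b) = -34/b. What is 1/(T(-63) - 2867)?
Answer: -63/180776 ≈ -0.00034850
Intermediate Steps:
T(b) = -3 - 34/b
1/(T(-63) - 2867) = 1/((-3 - 34/(-63)) - 2867) = 1/((-3 - 34*(-1/63)) - 2867) = 1/((-3 + 34/63) - 2867) = 1/(-155/63 - 2867) = 1/(-180776/63) = -63/180776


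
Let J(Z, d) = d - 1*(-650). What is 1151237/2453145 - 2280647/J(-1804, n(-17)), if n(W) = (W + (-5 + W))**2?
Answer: -5592258449288/5325777795 ≈ -1050.0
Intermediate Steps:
n(W) = (-5 + 2*W)**2
J(Z, d) = 650 + d (J(Z, d) = d + 650 = 650 + d)
1151237/2453145 - 2280647/J(-1804, n(-17)) = 1151237/2453145 - 2280647/(650 + (-5 + 2*(-17))**2) = 1151237*(1/2453145) - 2280647/(650 + (-5 - 34)**2) = 1151237/2453145 - 2280647/(650 + (-39)**2) = 1151237/2453145 - 2280647/(650 + 1521) = 1151237/2453145 - 2280647/2171 = -5592258449288/5325777795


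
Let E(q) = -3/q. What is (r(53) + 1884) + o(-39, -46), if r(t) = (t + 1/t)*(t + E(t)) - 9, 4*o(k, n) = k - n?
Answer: 52626603/11236 ≈ 4683.8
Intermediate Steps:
o(k, n) = -n/4 + k/4 (o(k, n) = (k - n)/4 = -n/4 + k/4)
r(t) = -9 + (t + 1/t)*(t - 3/t) (r(t) = (t + 1/t)*(t - 3/t) - 9 = -9 + (t + 1/t)*(t - 3/t))
(r(53) + 1884) + o(-39, -46) = ((-11 + 53² - 3/53²) + 1884) + (-¼*(-46) + (¼)*(-39)) = ((-11 + 2809 - 3*1/2809) + 1884) + (23/2 - 39/4) = ((-11 + 2809 - 3/2809) + 1884) + 7/4 = (7859579/2809 + 1884) + 7/4 = 13151735/2809 + 7/4 = 52626603/11236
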